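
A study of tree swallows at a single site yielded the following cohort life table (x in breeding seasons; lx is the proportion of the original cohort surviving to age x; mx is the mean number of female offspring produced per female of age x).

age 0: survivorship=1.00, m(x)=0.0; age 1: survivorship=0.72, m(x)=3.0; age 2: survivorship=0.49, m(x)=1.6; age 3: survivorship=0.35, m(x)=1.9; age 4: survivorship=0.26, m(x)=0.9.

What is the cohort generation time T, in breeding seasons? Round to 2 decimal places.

lx·mx: 0, 2.16, 0.784, 0.665, 0.234 → R0 = 3.843
x·lx·mx: 0, 2.16, 1.568, 1.995, 0.936 → Σ = 6.659
T = 6.659 / 3.843 = 1.732761… → 1.73

1.73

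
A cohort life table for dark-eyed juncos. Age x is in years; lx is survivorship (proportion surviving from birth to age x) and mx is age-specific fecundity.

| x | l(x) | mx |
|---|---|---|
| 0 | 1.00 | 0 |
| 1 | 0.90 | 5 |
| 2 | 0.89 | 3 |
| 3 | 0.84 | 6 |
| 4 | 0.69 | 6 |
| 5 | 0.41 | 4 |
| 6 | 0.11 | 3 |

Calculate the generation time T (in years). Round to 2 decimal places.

lx·mx: 0, 4.5, 2.67, 5.04, 4.14, 1.64, 0.33 → R0 = 18.32
x·lx·mx: 0, 4.5, 5.34, 15.12, 16.56, 8.2, 1.98 → Σ = 51.7
T = 51.7 / 18.32 = 2.822052… → 2.82

2.82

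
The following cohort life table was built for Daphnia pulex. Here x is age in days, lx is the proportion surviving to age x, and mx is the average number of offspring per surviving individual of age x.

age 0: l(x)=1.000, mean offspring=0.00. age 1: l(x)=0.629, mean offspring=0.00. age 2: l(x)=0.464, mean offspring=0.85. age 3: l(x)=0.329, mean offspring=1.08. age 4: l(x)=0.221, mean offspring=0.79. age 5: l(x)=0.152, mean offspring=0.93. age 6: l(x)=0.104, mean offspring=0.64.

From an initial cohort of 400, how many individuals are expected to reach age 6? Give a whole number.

Expected survivors = N0 · l_6 = 400 × 0.104 = 41.6 → 42

42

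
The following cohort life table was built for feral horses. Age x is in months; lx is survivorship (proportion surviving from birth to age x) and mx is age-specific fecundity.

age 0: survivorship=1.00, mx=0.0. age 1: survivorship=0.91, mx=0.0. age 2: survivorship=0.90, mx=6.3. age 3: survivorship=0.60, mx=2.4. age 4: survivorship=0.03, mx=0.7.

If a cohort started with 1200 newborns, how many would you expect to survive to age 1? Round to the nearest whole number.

Expected survivors = N0 · l_1 = 1200 × 0.91 = 1092 → 1092

1092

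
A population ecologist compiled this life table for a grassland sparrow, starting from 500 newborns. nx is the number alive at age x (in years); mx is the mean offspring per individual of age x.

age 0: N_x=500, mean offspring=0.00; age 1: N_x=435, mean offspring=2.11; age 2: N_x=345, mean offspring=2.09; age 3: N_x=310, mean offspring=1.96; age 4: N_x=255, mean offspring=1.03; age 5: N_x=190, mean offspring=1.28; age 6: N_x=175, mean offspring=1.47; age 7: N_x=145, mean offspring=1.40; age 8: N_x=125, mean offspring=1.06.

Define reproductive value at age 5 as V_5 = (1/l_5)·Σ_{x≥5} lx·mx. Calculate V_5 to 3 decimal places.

lx = nx/n0 = nx/500: 1, 0.87, 0.69, 0.62, 0.51, 0.38, 0.35, 0.29, 0.25
lx·mx for x ≥ 5: 0.4864, 0.5145, 0.406, 0.265 → sum = 1.6719
V_5 = 1.6719 / l_5 = 1.6719 / 0.38 = 4.399737… → 4.400

4.400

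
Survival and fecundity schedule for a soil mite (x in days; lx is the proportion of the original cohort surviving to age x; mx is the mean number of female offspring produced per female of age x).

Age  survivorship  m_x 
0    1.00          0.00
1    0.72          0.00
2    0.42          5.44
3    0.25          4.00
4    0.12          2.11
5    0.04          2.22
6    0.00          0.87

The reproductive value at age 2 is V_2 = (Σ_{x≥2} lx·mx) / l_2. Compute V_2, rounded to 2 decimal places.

8.64

lx·mx for x ≥ 2: 2.2848, 1, 0.2532, 0.0888, 0 → sum = 3.6268
V_2 = 3.6268 / l_2 = 3.6268 / 0.42 = 8.635238… → 8.64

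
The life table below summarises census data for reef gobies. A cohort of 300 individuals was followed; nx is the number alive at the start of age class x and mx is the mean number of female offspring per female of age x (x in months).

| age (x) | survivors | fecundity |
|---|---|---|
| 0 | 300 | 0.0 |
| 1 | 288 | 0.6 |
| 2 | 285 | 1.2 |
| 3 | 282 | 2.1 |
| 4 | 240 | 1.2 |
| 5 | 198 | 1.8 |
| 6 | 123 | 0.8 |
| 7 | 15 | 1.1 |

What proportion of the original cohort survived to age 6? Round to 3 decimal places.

0.410

l_6 = n_6/n_0 = 123/300 = 0.41 → 0.410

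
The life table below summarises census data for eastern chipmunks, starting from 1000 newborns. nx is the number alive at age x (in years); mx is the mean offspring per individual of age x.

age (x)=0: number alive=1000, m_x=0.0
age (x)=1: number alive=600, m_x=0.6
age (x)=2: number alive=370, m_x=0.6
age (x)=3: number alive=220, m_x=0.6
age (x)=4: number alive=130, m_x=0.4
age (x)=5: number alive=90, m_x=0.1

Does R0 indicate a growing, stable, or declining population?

lx = nx/n0 = nx/1000: 1, 0.6, 0.37, 0.22, 0.13, 0.09
R0 = Σ lx·mx = 0 + 0.36 + 0.222 + 0.132 + 0.052 + 0.009 = 0.775
R0 < 1, so the population is declining.

declining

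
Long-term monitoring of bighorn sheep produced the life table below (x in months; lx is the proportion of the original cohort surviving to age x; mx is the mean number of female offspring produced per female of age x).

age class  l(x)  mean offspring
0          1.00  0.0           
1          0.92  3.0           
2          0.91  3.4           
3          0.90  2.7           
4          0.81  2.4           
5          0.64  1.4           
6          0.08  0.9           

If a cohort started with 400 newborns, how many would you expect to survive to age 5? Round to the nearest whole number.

Expected survivors = N0 · l_5 = 400 × 0.64 = 256 → 256

256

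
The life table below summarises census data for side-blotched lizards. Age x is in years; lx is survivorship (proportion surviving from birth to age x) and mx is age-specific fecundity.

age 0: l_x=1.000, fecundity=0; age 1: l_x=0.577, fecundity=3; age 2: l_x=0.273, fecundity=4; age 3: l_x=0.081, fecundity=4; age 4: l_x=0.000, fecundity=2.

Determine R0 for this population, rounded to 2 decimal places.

3.15

lx·mx by age: 0, 1.731, 1.092, 0.324, 0
R0 = Σ lx·mx = 3.147 → 3.15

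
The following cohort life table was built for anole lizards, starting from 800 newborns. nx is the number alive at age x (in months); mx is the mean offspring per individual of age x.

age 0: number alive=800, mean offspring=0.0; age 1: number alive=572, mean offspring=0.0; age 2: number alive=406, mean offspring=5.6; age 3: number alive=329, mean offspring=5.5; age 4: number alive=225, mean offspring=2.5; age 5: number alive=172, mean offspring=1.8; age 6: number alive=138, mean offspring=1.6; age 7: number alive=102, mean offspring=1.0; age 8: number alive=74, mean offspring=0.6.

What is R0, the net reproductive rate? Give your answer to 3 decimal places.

lx = nx/n0 = nx/800: 1, 0.715, 0.5075, 0.41125, 0.28125, 0.215, 0.1725, 0.1275, 0.0925
lx·mx by age: 0, 0, 2.842, 2.261875, 0.703125, 0.387, 0.276, 0.1275, 0.0555
R0 = Σ lx·mx = 6.653 → 6.653

6.653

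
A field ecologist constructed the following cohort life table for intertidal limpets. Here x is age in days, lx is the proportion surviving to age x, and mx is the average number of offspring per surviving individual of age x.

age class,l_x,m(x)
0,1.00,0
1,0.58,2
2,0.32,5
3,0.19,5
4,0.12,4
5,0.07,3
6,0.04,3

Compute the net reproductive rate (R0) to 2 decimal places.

4.52

lx·mx by age: 0, 1.16, 1.6, 0.95, 0.48, 0.21, 0.12
R0 = Σ lx·mx = 4.52 → 4.52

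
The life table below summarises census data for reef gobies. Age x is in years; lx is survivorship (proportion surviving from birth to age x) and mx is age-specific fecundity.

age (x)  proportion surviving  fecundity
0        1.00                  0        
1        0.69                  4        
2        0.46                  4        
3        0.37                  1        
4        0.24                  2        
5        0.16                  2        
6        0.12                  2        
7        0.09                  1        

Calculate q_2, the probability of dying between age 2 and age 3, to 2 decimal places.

0.20

q_2 = (l_2 − l_3) / l_2 = (0.46 − 0.37) / 0.46
     = 0.09 / 0.46 = 0.195652… → 0.20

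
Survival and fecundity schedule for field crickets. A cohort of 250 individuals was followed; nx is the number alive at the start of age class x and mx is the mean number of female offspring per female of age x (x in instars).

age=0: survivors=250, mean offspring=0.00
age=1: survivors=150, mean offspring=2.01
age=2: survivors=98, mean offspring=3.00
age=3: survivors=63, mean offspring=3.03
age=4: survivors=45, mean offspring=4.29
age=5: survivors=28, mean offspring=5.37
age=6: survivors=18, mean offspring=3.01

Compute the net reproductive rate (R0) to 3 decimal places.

lx = nx/n0 = nx/250: 1, 0.6, 0.392, 0.252, 0.18, 0.112, 0.072
lx·mx by age: 0, 1.206, 1.176, 0.76356, 0.7722, 0.60144, 0.21672
R0 = Σ lx·mx = 4.73592 → 4.736

4.736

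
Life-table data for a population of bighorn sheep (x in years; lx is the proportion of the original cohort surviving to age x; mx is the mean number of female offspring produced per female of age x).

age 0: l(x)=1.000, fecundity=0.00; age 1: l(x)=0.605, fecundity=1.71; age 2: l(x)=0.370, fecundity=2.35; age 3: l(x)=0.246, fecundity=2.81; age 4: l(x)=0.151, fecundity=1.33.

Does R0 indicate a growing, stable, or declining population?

growing

R0 = Σ lx·mx = 0 + 1.03455 + 0.8695 + 0.69126 + 0.20083 = 2.79614
R0 > 1, so the population is growing.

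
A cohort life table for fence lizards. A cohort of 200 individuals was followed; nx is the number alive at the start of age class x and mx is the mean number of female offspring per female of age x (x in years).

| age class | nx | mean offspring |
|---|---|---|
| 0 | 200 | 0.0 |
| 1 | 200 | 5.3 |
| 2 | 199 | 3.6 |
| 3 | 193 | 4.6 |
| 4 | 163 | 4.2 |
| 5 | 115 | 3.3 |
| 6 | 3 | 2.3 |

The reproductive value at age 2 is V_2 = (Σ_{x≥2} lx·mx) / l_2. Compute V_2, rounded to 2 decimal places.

lx = nx/n0 = nx/200: 1, 1, 0.995, 0.965, 0.815, 0.575, 0.015
lx·mx for x ≥ 2: 3.582, 4.439, 3.423, 1.8975, 0.0345 → sum = 13.376
V_2 = 13.376 / l_2 = 13.376 / 0.995 = 13.443216… → 13.44

13.44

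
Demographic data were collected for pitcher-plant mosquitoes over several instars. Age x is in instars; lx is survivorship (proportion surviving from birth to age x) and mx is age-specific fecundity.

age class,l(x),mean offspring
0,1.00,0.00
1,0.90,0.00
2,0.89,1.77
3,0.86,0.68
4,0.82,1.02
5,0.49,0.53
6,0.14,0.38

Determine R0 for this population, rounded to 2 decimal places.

3.31

lx·mx by age: 0, 0, 1.5753, 0.5848, 0.8364, 0.2597, 0.0532
R0 = Σ lx·mx = 3.3094 → 3.31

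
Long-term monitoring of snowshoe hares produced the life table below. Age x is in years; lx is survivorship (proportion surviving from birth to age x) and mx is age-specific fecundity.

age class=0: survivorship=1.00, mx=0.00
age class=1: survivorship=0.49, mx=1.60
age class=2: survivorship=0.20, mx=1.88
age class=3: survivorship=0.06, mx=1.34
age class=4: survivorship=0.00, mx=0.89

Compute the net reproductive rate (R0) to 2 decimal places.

lx·mx by age: 0, 0.784, 0.376, 0.0804, 0
R0 = Σ lx·mx = 1.2404 → 1.24

1.24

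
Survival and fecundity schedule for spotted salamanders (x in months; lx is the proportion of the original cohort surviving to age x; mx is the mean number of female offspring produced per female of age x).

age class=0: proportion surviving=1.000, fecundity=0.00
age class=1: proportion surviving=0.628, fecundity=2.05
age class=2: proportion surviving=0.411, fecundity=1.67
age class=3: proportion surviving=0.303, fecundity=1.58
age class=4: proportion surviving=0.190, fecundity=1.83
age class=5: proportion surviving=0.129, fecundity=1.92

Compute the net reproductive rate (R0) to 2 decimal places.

3.05

lx·mx by age: 0, 1.2874, 0.68637, 0.47874, 0.3477, 0.24768
R0 = Σ lx·mx = 3.04789 → 3.05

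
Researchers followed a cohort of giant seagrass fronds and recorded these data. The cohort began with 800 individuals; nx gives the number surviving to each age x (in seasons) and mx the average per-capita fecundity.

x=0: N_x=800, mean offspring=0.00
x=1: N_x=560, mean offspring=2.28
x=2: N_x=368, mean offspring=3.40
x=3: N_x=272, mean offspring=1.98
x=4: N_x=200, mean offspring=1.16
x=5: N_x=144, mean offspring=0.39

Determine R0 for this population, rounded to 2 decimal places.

lx = nx/n0 = nx/800: 1, 0.7, 0.46, 0.34, 0.25, 0.18
lx·mx by age: 0, 1.596, 1.564, 0.6732, 0.29, 0.0702
R0 = Σ lx·mx = 4.1934 → 4.19

4.19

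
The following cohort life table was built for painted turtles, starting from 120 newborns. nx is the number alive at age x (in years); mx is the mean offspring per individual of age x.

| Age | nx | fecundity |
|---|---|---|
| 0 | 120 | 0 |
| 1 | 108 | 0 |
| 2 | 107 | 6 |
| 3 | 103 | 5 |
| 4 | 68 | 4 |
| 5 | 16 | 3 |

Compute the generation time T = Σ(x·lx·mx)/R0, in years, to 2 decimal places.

2.81

lx = nx/n0 = nx/120: 1, 0.9, 0.89167…, 0.85833…, 0.56667…, 0.13333…
lx·mx: 0, 0, 5.35…, 4.291667…, 2.266667…, 0.4… → R0 = 12.308333…
x·lx·mx: 0, 0, 10.7…, 12.875…, 9.066667…, 2… → Σ = 34.641667…
T = 34.641667… / 12.308333… = 2.814489… → 2.81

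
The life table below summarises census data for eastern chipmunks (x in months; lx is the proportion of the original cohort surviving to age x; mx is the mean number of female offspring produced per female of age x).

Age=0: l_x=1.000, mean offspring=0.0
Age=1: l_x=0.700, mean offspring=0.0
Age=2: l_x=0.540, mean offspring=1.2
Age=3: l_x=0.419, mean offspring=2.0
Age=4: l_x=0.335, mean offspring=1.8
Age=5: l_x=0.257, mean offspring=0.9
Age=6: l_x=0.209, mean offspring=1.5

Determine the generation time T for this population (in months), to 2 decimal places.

3.52

lx·mx: 0, 0, 0.648, 0.838, 0.603, 0.2313, 0.3135 → R0 = 2.6338
x·lx·mx: 0, 0, 1.296, 2.514, 2.412, 1.1565, 1.881 → Σ = 9.2595
T = 9.2595 / 2.6338 = 3.515643… → 3.52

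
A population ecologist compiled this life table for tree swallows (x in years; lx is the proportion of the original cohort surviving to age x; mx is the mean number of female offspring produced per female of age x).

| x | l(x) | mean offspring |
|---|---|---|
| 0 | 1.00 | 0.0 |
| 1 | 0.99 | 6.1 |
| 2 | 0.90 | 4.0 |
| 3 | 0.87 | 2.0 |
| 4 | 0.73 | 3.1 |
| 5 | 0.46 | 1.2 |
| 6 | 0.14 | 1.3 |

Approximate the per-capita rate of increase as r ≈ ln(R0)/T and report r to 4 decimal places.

R0 = Σ lx·mx = 0 + 6.039 + 3.6 + 1.74 + 2.263 + 0.552 + 0.182 = 14.376
Σ x·lx·mx = 31.363; T = 31.363/14.376 = 2.18162…
r ≈ ln(R0)/T = ln(14.376)/2.18162… = 1.221825… → 1.2218

1.2218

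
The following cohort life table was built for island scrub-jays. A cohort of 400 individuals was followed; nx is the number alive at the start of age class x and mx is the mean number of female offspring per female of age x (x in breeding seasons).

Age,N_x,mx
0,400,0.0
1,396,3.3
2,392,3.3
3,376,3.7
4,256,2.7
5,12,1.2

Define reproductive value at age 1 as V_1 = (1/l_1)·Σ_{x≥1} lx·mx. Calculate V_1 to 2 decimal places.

11.86

lx = nx/n0 = nx/400: 1, 0.99, 0.98, 0.94, 0.64, 0.03
lx·mx for x ≥ 1: 3.267, 3.234, 3.478, 1.728, 0.036 → sum = 11.743
V_1 = 11.743 / l_1 = 11.743 / 0.99 = 11.861616… → 11.86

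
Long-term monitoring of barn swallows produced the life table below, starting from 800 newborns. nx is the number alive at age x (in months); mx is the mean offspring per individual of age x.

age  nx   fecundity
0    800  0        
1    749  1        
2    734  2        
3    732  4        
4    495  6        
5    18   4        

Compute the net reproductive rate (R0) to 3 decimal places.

10.234

lx = nx/n0 = nx/800: 1, 0.93625, 0.9175, 0.915, 0.61875, 0.0225
lx·mx by age: 0, 0.93625, 1.835, 3.66, 3.7125, 0.09
R0 = Σ lx·mx = 10.23375 → 10.234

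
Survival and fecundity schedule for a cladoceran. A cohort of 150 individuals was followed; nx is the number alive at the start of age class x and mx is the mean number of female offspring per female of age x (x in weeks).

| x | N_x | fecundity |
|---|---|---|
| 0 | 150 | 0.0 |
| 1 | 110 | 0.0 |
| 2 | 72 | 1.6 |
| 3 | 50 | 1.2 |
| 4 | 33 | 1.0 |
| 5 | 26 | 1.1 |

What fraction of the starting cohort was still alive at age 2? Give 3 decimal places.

0.480

l_2 = n_2/n_0 = 72/150 = 0.48 → 0.480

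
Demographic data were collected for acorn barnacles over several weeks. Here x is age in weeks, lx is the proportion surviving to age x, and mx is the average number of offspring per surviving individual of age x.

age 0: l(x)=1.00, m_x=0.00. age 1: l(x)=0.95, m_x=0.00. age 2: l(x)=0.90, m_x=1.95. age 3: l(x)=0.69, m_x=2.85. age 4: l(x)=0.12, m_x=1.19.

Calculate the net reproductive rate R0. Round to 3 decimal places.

lx·mx by age: 0, 0, 1.755, 1.9665, 0.1428
R0 = Σ lx·mx = 3.8643 → 3.864

3.864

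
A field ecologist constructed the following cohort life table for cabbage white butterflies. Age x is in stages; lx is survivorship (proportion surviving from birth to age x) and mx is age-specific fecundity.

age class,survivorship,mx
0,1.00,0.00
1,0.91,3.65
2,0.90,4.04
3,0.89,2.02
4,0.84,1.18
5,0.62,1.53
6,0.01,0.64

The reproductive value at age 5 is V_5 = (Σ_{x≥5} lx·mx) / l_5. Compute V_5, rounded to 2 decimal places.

lx·mx for x ≥ 5: 0.9486, 0.0064 → sum = 0.955
V_5 = 0.955 / l_5 = 0.955 / 0.62 = 1.540323… → 1.54

1.54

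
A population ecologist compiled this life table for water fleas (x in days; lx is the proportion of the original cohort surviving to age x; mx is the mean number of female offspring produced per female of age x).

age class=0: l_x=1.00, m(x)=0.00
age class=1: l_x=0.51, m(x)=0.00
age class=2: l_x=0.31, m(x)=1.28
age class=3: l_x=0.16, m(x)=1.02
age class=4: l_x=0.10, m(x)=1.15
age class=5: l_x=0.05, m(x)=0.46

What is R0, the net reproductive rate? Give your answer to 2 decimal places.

0.70

lx·mx by age: 0, 0, 0.3968, 0.1632, 0.115, 0.023
R0 = Σ lx·mx = 0.698 → 0.70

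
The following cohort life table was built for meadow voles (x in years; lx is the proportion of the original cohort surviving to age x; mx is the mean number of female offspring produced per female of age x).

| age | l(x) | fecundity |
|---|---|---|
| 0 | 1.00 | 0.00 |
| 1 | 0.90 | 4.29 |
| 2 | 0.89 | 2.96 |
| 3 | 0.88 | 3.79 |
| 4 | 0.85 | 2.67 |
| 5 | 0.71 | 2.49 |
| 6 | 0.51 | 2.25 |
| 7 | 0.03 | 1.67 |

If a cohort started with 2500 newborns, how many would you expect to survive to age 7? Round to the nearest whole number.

75

Expected survivors = N0 · l_7 = 2500 × 0.03 = 75 → 75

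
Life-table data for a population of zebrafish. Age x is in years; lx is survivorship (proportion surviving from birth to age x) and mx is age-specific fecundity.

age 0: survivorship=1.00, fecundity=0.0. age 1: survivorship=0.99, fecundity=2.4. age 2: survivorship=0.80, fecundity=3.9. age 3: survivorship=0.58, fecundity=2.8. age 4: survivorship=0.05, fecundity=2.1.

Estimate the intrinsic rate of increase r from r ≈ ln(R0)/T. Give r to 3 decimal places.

R0 = Σ lx·mx = 0 + 2.376 + 3.12 + 1.624 + 0.105 = 7.225
Σ x·lx·mx = 13.908; T = 13.908/7.225 = 1.92498…
r ≈ ln(R0)/T = ln(7.225)/1.92498… = 1.02731… → 1.027

1.027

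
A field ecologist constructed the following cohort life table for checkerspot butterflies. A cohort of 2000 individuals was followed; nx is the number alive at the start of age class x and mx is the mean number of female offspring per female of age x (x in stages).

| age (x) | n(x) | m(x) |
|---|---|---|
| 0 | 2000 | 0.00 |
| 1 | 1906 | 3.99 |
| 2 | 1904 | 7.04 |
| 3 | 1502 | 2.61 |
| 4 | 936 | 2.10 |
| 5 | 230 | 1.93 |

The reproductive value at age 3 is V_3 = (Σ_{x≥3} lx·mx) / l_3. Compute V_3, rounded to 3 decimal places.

lx = nx/n0 = nx/2000: 1, 0.953, 0.952, 0.751, 0.468, 0.115
lx·mx for x ≥ 3: 1.96011, 0.9828, 0.22195 → sum = 3.16486
V_3 = 3.16486 / l_3 = 3.16486 / 0.751 = 4.214194… → 4.214

4.214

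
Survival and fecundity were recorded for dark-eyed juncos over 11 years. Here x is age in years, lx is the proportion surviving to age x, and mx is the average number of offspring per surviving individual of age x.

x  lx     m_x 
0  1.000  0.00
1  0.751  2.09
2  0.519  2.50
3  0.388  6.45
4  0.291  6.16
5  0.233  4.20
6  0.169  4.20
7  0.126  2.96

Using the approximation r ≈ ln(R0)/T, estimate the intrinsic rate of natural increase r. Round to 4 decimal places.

0.6696

R0 = Σ lx·mx = 0 + 1.56959 + 1.2975 + 2.5026 + 1.79256 + 0.9786 + 0.7098 + 0.37296 = 9.22361
Σ x·lx·mx = 30.60515; T = 30.60515/9.22361 = 3.31813…
r ≈ ln(R0)/T = ln(9.22361)/3.31813… = 0.669584… → 0.6696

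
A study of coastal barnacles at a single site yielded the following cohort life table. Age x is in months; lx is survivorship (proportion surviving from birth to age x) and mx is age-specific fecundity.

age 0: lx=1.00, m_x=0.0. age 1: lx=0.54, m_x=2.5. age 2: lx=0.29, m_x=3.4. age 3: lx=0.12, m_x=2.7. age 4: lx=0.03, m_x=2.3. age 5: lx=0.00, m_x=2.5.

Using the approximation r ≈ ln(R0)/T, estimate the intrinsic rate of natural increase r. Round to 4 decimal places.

0.5995

R0 = Σ lx·mx = 0 + 1.35 + 0.986 + 0.324 + 0.069 + 0 = 2.729
Σ x·lx·mx = 4.57; T = 4.57/2.729 = 1.67461…
r ≈ ln(R0)/T = ln(2.729)/1.67461… = 0.599505… → 0.5995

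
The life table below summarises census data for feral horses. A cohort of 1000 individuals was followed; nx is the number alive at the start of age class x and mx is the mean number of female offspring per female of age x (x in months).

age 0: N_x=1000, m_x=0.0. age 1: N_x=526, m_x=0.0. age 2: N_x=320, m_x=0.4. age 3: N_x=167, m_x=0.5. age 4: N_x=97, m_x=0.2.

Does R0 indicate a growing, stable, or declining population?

declining

lx = nx/n0 = nx/1000: 1, 0.526, 0.32, 0.167, 0.097
R0 = Σ lx·mx = 0 + 0 + 0.128 + 0.0835 + 0.0194 = 0.2309
R0 < 1, so the population is declining.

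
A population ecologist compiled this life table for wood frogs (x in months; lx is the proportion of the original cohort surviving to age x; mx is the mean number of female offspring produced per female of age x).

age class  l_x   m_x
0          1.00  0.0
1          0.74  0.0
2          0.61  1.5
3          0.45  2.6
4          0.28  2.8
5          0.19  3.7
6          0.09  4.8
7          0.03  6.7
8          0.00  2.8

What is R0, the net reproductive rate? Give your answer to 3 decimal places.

lx·mx by age: 0, 0, 0.915, 1.17, 0.784, 0.703, 0.432, 0.201, 0
R0 = Σ lx·mx = 4.205 → 4.205

4.205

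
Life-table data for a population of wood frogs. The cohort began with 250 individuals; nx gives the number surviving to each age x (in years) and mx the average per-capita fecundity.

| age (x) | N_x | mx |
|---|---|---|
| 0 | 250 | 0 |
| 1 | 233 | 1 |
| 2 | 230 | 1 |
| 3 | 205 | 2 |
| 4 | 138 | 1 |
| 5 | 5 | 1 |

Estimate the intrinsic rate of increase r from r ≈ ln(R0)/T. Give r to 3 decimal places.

lx = nx/n0 = nx/250: 1, 0.932, 0.92, 0.82, 0.552, 0.02
R0 = Σ lx·mx = 0 + 0.932 + 0.92 + 1.64 + 0.552 + 0.02 = 4.064
Σ x·lx·mx = 10; T = 10/4.064 = 2.46063…
r ≈ ln(R0)/T = ln(4.064)/2.46063… = 0.56984… → 0.570

0.570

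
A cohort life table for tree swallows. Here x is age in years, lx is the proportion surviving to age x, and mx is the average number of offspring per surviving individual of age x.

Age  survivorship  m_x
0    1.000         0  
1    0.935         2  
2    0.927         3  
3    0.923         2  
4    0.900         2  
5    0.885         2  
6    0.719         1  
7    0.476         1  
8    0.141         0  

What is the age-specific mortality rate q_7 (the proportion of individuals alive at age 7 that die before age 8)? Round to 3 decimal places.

q_7 = (l_7 − l_8) / l_7 = (0.476 − 0.141) / 0.476
     = 0.335 / 0.476 = 0.703782… → 0.704

0.704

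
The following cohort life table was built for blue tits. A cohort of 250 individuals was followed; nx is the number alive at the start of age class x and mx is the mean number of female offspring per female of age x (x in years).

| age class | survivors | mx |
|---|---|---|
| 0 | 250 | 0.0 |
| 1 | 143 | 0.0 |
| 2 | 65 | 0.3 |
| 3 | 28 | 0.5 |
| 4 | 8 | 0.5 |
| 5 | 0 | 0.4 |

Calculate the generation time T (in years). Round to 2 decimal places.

2.59

lx = nx/n0 = nx/250: 1, 0.572, 0.26, 0.112, 0.032, 0
lx·mx: 0, 0, 0.078, 0.056, 0.016, 0 → R0 = 0.15
x·lx·mx: 0, 0, 0.156, 0.168, 0.064, 0 → Σ = 0.388
T = 0.388 / 0.15 = 2.586667… → 2.59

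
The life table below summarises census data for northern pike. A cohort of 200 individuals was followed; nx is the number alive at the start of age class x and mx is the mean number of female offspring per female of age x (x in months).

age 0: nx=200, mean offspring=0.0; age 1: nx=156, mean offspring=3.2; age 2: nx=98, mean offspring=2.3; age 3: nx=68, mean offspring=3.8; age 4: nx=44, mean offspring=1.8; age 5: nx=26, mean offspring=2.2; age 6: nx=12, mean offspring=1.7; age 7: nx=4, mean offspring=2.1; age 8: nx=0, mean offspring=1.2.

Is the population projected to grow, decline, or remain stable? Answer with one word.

growing

lx = nx/n0 = nx/200: 1, 0.78, 0.49, 0.34, 0.22, 0.13, 0.06, 0.02, 0
R0 = Σ lx·mx = 0 + 2.496 + 1.127 + 1.292 + 0.396 + 0.286 + 0.102 + 0.042 + 0 = 5.741
R0 > 1, so the population is growing.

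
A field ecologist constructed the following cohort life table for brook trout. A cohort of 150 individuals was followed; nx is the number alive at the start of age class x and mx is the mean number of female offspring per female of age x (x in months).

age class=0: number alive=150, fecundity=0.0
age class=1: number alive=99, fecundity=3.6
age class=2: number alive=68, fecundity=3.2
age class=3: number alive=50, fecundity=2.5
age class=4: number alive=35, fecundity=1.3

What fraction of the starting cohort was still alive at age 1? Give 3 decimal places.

0.660

l_1 = n_1/n_0 = 99/150 = 0.66 → 0.660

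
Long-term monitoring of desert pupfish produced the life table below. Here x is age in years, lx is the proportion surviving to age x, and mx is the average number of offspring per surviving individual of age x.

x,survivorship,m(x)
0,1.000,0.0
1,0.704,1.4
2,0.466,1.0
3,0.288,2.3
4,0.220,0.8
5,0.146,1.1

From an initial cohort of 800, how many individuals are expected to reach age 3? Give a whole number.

Expected survivors = N0 · l_3 = 800 × 0.288 = 230.4 → 230

230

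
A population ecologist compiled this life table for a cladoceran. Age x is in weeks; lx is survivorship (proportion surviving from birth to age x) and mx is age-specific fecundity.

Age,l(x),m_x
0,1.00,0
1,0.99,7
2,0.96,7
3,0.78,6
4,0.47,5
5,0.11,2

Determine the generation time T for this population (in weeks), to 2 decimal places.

2.15

lx·mx: 0, 6.93, 6.72, 4.68, 2.35, 0.22 → R0 = 20.9
x·lx·mx: 0, 6.93, 13.44, 14.04, 9.4, 1.1 → Σ = 44.91
T = 44.91 / 20.9 = 2.148804… → 2.15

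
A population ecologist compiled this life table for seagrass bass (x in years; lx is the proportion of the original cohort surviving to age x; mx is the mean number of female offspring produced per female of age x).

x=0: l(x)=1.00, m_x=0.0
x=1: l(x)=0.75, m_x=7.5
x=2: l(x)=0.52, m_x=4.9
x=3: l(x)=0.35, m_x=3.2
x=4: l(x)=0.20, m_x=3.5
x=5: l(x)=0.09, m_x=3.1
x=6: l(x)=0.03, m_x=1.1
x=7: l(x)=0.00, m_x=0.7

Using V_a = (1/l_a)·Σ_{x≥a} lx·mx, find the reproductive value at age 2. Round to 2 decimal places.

lx·mx for x ≥ 2: 2.548, 1.12, 0.7, 0.279, 0.033, 0 → sum = 4.68
V_2 = 4.68 / l_2 = 4.68 / 0.52 = 9 → 9.00

9.00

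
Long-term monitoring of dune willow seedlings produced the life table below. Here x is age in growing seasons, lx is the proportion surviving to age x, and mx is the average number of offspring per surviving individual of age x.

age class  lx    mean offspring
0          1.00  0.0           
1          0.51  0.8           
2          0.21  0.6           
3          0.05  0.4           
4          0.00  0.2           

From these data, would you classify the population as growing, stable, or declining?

R0 = Σ lx·mx = 0 + 0.408 + 0.126 + 0.02 + 0 = 0.554
R0 < 1, so the population is declining.

declining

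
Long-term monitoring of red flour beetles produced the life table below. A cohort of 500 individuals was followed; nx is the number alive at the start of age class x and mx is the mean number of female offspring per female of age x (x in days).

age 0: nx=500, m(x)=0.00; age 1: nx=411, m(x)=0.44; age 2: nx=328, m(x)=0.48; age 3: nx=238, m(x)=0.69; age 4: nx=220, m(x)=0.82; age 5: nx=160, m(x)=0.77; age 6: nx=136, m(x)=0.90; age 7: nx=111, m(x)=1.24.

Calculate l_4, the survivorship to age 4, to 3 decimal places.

l_4 = n_4/n_0 = 220/500 = 0.44 → 0.440

0.440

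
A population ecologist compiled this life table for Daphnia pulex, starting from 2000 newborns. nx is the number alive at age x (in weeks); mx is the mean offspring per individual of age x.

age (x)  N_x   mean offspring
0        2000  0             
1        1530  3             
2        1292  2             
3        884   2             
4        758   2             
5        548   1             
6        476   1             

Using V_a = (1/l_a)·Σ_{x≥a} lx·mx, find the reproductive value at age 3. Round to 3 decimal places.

4.873

lx = nx/n0 = nx/2000: 1, 0.765, 0.646, 0.442, 0.379, 0.274, 0.238
lx·mx for x ≥ 3: 0.884, 0.758, 0.274, 0.238 → sum = 2.154
V_3 = 2.154 / l_3 = 2.154 / 0.442 = 4.873303… → 4.873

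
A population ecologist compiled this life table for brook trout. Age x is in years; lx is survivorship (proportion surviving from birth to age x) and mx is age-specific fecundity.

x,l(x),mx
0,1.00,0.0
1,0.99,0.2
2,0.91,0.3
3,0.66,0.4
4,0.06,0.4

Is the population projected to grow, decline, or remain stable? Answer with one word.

R0 = Σ lx·mx = 0 + 0.198 + 0.273 + 0.264 + 0.024 = 0.759
R0 < 1, so the population is declining.

declining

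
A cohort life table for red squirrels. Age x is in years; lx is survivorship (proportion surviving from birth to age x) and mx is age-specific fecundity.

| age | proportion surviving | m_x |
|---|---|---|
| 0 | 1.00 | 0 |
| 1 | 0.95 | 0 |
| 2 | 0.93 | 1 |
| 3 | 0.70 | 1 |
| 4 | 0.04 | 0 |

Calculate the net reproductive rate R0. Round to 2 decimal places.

1.63

lx·mx by age: 0, 0, 0.93, 0.7, 0
R0 = Σ lx·mx = 1.63 → 1.63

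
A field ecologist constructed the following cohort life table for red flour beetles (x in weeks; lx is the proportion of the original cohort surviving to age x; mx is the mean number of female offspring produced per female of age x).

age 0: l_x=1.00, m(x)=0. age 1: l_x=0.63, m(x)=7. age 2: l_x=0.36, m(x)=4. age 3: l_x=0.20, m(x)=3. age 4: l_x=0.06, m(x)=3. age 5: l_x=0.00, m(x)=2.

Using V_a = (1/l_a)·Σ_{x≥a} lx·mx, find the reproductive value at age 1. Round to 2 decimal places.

lx·mx for x ≥ 1: 4.41, 1.44, 0.6, 0.18, 0 → sum = 6.63
V_1 = 6.63 / l_1 = 6.63 / 0.63 = 10.52381… → 10.52

10.52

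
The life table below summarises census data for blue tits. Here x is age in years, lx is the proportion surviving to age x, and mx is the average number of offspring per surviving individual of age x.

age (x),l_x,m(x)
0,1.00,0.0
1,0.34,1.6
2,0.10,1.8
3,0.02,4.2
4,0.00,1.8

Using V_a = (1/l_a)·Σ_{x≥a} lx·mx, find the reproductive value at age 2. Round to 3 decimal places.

2.640

lx·mx for x ≥ 2: 0.18, 0.084, 0 → sum = 0.264
V_2 = 0.264 / l_2 = 0.264 / 0.1 = 2.64 → 2.640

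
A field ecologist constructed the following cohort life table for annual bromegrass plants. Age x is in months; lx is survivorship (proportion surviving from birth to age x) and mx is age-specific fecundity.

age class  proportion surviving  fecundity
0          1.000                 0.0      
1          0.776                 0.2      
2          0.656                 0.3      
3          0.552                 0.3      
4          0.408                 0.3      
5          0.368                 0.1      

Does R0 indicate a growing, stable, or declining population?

R0 = Σ lx·mx = 0 + 0.1552 + 0.1968 + 0.1656 + 0.1224 + 0.0368 = 0.6768
R0 < 1, so the population is declining.

declining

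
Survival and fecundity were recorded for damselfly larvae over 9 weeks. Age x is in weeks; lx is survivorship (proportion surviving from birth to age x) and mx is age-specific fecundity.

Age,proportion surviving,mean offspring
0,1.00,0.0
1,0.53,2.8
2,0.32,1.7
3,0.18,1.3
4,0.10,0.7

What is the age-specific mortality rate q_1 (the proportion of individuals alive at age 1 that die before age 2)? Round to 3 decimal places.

0.396

q_1 = (l_1 − l_2) / l_1 = (0.53 − 0.32) / 0.53
     = 0.21 / 0.53 = 0.396226… → 0.396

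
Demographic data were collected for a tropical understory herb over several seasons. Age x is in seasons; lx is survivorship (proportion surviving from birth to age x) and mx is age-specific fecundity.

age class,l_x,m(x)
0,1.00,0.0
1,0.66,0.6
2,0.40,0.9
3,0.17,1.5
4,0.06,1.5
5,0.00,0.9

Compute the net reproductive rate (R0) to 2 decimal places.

lx·mx by age: 0, 0.396, 0.36, 0.255, 0.09, 0
R0 = Σ lx·mx = 1.101 → 1.10

1.10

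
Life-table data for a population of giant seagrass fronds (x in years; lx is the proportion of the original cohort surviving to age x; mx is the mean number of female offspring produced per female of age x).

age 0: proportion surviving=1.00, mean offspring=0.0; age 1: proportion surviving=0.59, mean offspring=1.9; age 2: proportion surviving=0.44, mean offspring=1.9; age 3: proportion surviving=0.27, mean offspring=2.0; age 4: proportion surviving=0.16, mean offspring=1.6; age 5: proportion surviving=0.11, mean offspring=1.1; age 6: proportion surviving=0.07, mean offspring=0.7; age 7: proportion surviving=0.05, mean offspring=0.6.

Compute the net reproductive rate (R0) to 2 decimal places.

2.95

lx·mx by age: 0, 1.121, 0.836, 0.54, 0.256, 0.121, 0.049, 0.03
R0 = Σ lx·mx = 2.953 → 2.95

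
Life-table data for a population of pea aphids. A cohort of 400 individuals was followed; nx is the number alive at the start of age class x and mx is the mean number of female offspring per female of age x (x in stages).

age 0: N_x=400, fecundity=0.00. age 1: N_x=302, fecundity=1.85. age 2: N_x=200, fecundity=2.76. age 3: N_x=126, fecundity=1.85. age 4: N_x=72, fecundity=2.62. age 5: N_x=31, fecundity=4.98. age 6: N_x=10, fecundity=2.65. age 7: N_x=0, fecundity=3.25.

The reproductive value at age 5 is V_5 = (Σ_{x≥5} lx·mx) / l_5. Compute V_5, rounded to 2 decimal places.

5.83

lx = nx/n0 = nx/400: 1, 0.755, 0.5, 0.315, 0.18, 0.0775, 0.025, 0
lx·mx for x ≥ 5: 0.38595, 0.06625, 0 → sum = 0.4522
V_5 = 0.4522 / l_5 = 0.4522 / 0.0775 = 5.834839… → 5.83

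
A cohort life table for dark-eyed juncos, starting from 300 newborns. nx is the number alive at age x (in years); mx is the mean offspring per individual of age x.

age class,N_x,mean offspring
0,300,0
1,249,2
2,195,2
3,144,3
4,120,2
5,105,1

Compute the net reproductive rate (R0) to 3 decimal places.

lx = nx/n0 = nx/300: 1, 0.83, 0.65, 0.48, 0.4, 0.35
lx·mx by age: 0, 1.66, 1.3, 1.44, 0.8, 0.35
R0 = Σ lx·mx = 5.55 → 5.550

5.550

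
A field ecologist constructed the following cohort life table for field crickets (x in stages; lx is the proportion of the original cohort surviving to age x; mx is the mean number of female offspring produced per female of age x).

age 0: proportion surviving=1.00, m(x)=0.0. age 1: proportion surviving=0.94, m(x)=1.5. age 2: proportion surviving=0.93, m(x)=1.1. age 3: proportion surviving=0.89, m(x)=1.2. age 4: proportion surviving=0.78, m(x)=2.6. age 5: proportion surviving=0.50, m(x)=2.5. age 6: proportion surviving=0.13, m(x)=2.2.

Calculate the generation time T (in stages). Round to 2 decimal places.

lx·mx: 0, 1.41, 1.023, 1.068, 2.028, 1.25, 0.286 → R0 = 7.065
x·lx·mx: 0, 1.41, 2.046, 3.204, 8.112, 6.25, 1.716 → Σ = 22.738
T = 22.738 / 7.065 = 3.218401… → 3.22

3.22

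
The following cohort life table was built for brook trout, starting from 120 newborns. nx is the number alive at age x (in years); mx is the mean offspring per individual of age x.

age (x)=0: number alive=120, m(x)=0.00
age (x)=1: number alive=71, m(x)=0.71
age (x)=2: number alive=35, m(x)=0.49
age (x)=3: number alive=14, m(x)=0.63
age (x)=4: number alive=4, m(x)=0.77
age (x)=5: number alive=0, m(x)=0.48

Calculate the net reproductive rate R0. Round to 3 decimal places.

lx = nx/n0 = nx/120: 1, 0.59167…, 0.29167…, 0.11667…, 0.03333…, 0
lx·mx by age: 0, 0.420083…, 0.142917…, 0.0735…, 0.025667…, 0
R0 = Σ lx·mx = 0.662167… → 0.662

0.662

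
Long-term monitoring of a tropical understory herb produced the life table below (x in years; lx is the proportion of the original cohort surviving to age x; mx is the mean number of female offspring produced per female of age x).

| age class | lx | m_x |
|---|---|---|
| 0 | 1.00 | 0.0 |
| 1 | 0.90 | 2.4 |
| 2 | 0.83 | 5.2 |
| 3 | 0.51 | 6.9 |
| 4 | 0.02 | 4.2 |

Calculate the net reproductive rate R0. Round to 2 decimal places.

10.08

lx·mx by age: 0, 2.16, 4.316, 3.519, 0.084
R0 = Σ lx·mx = 10.079 → 10.08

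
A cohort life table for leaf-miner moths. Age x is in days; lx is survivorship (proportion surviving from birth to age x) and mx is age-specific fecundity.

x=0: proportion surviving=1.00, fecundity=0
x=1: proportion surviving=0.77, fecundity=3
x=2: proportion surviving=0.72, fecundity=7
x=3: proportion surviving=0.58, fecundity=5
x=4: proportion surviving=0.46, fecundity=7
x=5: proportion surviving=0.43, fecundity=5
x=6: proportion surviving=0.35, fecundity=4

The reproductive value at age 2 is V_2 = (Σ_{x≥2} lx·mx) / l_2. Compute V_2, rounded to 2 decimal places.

20.43

lx·mx for x ≥ 2: 5.04, 2.9, 3.22, 2.15, 1.4 → sum = 14.71
V_2 = 14.71 / l_2 = 14.71 / 0.72 = 20.430556… → 20.43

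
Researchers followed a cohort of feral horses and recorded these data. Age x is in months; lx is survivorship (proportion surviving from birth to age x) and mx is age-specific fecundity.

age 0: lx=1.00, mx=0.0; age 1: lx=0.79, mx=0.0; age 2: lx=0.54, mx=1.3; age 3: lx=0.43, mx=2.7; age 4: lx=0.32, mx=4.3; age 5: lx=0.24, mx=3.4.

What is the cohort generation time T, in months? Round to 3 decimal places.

lx·mx: 0, 0, 0.702, 1.161, 1.376, 0.816 → R0 = 4.055
x·lx·mx: 0, 0, 1.404, 3.483, 5.504, 4.08 → Σ = 14.471
T = 14.471 / 4.055 = 3.568681… → 3.569

3.569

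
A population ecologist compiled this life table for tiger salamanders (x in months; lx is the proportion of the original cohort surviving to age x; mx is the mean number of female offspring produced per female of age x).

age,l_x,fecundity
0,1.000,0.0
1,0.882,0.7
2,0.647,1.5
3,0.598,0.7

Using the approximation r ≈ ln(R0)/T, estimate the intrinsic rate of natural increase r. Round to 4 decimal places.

0.3663

R0 = Σ lx·mx = 0 + 0.6174 + 0.9705 + 0.4186 = 2.0065
Σ x·lx·mx = 3.8142; T = 3.8142/2.0065 = 1.90092…
r ≈ ln(R0)/T = ln(2.0065)/1.90092… = 0.366344… → 0.3663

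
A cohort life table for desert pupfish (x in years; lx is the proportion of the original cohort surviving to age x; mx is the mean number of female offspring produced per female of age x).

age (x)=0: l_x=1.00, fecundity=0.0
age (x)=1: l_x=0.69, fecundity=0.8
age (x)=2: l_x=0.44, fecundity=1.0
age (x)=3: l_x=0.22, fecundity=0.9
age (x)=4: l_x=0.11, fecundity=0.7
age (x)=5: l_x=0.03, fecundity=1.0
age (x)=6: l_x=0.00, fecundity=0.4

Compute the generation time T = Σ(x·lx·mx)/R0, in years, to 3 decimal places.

1.915

lx·mx: 0, 0.552, 0.44, 0.198, 0.077, 0.03, 0 → R0 = 1.297
x·lx·mx: 0, 0.552, 0.88, 0.594, 0.308, 0.15, 0 → Σ = 2.484
T = 2.484 / 1.297 = 1.915189… → 1.915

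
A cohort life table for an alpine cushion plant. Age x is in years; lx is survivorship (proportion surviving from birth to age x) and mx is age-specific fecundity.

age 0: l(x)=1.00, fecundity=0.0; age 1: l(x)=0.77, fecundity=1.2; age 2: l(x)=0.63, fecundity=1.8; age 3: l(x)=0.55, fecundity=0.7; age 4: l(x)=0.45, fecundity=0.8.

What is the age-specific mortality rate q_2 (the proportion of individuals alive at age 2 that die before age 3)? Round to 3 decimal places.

0.127

q_2 = (l_2 − l_3) / l_2 = (0.63 − 0.55) / 0.63
     = 0.08 / 0.63 = 0.126984… → 0.127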